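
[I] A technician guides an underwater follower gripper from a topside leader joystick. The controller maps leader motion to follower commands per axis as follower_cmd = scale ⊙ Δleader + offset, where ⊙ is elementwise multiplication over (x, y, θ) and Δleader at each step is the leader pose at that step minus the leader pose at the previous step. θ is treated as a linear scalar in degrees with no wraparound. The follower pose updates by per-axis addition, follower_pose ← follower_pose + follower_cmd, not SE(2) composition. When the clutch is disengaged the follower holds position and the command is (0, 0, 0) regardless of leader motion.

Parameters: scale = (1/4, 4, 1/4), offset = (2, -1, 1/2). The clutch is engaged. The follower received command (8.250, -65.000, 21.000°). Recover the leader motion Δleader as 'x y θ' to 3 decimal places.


25.000 -16.000 82.000

axis x: (8.250 − 2) / (1/4) = 25.000
axis y: (-65.000 − -1) / (4) = -16.000
axis θ: (21.000 − 1/2) / (1/4) = 82.000


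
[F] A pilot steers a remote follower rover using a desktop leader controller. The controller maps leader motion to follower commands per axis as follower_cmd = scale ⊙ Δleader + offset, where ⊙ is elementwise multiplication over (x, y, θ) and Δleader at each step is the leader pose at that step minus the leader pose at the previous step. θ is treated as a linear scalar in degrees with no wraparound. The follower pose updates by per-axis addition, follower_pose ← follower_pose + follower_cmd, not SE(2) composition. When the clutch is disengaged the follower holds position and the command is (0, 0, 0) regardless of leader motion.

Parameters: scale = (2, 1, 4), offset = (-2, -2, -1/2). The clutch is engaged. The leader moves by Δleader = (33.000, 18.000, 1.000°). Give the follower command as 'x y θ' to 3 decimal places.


axis x: 2·33.000 + -2 = 64.000
axis y: 1·18.000 + -2 = 16.000
axis θ: 4·1.000 + -1/2 = 3.500

64.000 16.000 3.500


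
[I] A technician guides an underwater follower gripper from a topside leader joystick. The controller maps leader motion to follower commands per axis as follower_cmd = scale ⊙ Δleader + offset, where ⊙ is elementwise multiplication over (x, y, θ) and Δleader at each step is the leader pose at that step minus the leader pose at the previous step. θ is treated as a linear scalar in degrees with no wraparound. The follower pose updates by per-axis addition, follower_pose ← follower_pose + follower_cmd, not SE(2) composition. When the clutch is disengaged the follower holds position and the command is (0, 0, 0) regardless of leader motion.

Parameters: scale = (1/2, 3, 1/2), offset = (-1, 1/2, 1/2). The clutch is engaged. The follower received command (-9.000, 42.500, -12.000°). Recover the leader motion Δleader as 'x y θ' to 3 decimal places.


-16.000 14.000 -25.000

axis x: (-9.000 − -1) / (1/2) = -16.000
axis y: (42.500 − 1/2) / (3) = 14.000
axis θ: (-12.000 − 1/2) / (1/2) = -25.000


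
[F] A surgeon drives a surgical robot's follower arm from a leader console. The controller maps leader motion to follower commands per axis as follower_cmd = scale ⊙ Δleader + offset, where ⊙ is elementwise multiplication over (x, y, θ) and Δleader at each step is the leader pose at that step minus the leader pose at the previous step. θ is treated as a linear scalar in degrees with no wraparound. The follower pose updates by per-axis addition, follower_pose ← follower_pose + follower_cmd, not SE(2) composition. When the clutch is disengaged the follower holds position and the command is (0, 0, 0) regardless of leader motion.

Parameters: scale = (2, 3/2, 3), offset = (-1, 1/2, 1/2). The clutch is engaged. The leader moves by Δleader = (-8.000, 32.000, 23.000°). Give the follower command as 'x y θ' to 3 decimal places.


axis x: 2·-8.000 + -1 = -17.000
axis y: 3/2·32.000 + 1/2 = 48.500
axis θ: 3·23.000 + 1/2 = 69.500

-17.000 48.500 69.500


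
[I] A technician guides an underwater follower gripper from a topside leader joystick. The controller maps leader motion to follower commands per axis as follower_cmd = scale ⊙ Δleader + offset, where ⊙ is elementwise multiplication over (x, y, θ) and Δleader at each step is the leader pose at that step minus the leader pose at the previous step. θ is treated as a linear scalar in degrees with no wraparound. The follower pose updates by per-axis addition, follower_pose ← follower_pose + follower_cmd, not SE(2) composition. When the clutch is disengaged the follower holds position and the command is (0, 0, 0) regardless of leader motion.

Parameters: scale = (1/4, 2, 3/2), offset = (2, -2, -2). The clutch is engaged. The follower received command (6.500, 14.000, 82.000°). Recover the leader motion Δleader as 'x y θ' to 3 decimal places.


axis x: (6.500 − 2) / (1/4) = 18.000
axis y: (14.000 − -2) / (2) = 8.000
axis θ: (82.000 − -2) / (3/2) = 56.000

18.000 8.000 56.000


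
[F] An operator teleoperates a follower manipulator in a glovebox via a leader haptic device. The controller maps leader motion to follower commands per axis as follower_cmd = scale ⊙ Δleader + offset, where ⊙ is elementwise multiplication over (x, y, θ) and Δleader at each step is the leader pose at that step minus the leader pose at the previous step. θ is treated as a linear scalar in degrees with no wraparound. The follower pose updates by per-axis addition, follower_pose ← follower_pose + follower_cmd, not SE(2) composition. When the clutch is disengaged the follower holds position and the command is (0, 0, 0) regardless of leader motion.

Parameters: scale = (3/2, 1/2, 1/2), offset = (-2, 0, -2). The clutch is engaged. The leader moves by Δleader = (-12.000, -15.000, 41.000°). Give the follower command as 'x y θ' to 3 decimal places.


axis x: 3/2·-12.000 + -2 = -20.000
axis y: 1/2·-15.000 + 0 = -7.500
axis θ: 1/2·41.000 + -2 = 18.500

-20.000 -7.500 18.500


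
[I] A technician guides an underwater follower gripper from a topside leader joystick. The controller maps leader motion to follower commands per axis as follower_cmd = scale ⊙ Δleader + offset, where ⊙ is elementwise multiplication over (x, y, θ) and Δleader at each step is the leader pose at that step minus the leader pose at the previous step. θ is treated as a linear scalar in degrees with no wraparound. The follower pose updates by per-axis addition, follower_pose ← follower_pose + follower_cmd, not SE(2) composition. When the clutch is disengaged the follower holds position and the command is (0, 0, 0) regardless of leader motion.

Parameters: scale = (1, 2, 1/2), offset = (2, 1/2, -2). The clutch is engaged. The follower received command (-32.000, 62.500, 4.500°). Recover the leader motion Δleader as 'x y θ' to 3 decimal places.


-34.000 31.000 13.000

axis x: (-32.000 − 2) / (1) = -34.000
axis y: (62.500 − 1/2) / (2) = 31.000
axis θ: (4.500 − -2) / (1/2) = 13.000


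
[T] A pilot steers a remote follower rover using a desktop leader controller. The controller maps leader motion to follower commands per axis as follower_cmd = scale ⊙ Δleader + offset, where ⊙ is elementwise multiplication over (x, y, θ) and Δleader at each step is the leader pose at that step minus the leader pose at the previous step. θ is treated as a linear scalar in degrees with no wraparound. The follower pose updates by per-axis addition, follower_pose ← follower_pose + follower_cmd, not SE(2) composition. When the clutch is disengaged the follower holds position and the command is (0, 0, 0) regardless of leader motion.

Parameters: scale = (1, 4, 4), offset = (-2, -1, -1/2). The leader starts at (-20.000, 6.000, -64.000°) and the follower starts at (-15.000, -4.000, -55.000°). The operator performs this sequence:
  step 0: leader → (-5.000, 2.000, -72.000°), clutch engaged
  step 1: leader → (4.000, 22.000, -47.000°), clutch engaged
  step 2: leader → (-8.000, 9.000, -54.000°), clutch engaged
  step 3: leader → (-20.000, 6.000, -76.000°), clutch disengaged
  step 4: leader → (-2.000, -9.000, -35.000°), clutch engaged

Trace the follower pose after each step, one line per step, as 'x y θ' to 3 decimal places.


step 0: Δleader=(15.000, -4.000, -8.000°), engaged; cmd=(13.000, -17.000, -32.500°) → follower=(-2.000, -21.000, -87.500°)
step 1: Δleader=(9.000, 20.000, 25.000°), engaged; cmd=(7.000, 79.000, 99.500°) → follower=(5.000, 58.000, 12.000°)
step 2: Δleader=(-12.000, -13.000, -7.000°), engaged; cmd=(-14.000, -53.000, -28.500°) → follower=(-9.000, 5.000, -16.500°)
step 3: Δleader=(-12.000, -3.000, -22.000°), disengaged; cmd=(0,0,0) → follower holds at (-9.000, 5.000, -16.500°)
step 4: Δleader=(18.000, -15.000, 41.000°), engaged; cmd=(16.000, -61.000, 163.500°) → follower=(7.000, -56.000, 147.000°)

-2.000 -21.000 -87.500
5.000 58.000 12.000
-9.000 5.000 -16.500
-9.000 5.000 -16.500
7.000 -56.000 147.000


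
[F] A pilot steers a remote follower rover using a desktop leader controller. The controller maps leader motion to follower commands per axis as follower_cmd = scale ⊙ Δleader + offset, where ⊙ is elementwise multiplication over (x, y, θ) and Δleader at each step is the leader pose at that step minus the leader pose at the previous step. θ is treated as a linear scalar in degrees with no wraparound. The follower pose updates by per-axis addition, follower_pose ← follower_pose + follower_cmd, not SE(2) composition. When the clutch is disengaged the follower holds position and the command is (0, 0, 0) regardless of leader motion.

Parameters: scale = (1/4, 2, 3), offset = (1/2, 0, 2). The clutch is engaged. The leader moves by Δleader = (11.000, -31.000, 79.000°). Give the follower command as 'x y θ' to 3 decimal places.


axis x: 1/4·11.000 + 1/2 = 3.250
axis y: 2·-31.000 + 0 = -62.000
axis θ: 3·79.000 + 2 = 239.000

3.250 -62.000 239.000


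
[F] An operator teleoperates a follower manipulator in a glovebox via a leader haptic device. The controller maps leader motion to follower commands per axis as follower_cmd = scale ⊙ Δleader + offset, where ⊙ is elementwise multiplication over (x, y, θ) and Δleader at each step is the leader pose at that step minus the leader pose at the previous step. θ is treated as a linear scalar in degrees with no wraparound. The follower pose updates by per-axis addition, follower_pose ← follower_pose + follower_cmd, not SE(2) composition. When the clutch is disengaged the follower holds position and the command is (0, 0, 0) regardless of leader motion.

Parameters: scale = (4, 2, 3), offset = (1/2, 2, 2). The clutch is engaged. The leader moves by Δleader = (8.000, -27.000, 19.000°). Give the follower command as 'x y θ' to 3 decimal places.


axis x: 4·8.000 + 1/2 = 32.500
axis y: 2·-27.000 + 2 = -52.000
axis θ: 3·19.000 + 2 = 59.000

32.500 -52.000 59.000


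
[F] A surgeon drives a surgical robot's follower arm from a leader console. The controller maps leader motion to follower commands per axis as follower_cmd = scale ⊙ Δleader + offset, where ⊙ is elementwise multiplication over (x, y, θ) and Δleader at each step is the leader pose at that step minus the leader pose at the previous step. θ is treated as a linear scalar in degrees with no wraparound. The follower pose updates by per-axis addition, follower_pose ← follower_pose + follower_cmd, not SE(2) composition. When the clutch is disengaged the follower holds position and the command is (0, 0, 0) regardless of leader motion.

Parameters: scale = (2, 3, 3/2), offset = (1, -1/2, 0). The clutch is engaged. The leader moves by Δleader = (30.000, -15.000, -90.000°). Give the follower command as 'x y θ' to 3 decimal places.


61.000 -45.500 -135.000

axis x: 2·30.000 + 1 = 61.000
axis y: 3·-15.000 + -1/2 = -45.500
axis θ: 3/2·-90.000 + 0 = -135.000


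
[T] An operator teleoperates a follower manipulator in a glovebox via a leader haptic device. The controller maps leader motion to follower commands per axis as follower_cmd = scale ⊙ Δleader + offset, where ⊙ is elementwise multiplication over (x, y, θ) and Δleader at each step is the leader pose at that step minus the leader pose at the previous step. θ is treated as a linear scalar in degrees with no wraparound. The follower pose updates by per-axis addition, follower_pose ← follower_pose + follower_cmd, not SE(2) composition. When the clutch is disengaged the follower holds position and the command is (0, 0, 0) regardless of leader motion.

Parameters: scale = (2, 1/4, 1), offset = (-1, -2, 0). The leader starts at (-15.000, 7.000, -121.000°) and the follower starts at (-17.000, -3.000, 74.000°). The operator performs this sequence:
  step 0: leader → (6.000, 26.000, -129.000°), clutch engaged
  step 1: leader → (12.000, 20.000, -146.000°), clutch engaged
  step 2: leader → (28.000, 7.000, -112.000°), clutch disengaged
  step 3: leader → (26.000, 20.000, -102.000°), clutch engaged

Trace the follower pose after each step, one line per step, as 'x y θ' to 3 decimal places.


step 0: Δleader=(21.000, 19.000, -8.000°), engaged; cmd=(41.000, 2.750, -8.000°) → follower=(24.000, -0.250, 66.000°)
step 1: Δleader=(6.000, -6.000, -17.000°), engaged; cmd=(11.000, -3.500, -17.000°) → follower=(35.000, -3.750, 49.000°)
step 2: Δleader=(16.000, -13.000, 34.000°), disengaged; cmd=(0,0,0) → follower holds at (35.000, -3.750, 49.000°)
step 3: Δleader=(-2.000, 13.000, 10.000°), engaged; cmd=(-5.000, 1.250, 10.000°) → follower=(30.000, -2.500, 59.000°)

24.000 -0.250 66.000
35.000 -3.750 49.000
35.000 -3.750 49.000
30.000 -2.500 59.000


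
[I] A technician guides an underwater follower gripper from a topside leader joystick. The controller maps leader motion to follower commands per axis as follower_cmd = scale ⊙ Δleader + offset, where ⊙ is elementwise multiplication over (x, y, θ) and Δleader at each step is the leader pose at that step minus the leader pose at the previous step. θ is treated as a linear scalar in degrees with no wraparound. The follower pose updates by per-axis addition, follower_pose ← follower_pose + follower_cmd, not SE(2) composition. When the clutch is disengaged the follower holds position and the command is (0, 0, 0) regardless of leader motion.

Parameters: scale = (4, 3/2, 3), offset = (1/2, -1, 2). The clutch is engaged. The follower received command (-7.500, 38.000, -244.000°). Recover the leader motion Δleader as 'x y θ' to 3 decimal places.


-2.000 26.000 -82.000

axis x: (-7.500 − 1/2) / (4) = -2.000
axis y: (38.000 − -1) / (3/2) = 26.000
axis θ: (-244.000 − 2) / (3) = -82.000


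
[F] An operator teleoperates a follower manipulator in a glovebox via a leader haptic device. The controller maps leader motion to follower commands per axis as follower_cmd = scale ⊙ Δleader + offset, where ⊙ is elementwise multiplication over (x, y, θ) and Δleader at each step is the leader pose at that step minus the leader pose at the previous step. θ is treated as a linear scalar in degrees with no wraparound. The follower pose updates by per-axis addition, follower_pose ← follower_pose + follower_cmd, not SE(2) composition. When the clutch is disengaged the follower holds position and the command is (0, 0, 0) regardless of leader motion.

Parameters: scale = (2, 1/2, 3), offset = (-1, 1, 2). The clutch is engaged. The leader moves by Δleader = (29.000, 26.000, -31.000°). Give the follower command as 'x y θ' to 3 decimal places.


57.000 14.000 -91.000

axis x: 2·29.000 + -1 = 57.000
axis y: 1/2·26.000 + 1 = 14.000
axis θ: 3·-31.000 + 2 = -91.000


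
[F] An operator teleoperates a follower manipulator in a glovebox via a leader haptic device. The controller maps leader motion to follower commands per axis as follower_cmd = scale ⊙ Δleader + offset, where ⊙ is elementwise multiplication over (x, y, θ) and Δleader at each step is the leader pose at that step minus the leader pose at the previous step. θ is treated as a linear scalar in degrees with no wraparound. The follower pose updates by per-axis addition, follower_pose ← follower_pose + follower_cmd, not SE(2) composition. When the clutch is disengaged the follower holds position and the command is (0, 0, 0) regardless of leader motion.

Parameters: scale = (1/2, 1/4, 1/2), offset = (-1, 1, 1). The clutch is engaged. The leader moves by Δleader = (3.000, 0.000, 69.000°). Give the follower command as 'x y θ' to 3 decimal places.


0.500 1.000 35.500

axis x: 1/2·3.000 + -1 = 0.500
axis y: 1/4·0.000 + 1 = 1.000
axis θ: 1/2·69.000 + 1 = 35.500


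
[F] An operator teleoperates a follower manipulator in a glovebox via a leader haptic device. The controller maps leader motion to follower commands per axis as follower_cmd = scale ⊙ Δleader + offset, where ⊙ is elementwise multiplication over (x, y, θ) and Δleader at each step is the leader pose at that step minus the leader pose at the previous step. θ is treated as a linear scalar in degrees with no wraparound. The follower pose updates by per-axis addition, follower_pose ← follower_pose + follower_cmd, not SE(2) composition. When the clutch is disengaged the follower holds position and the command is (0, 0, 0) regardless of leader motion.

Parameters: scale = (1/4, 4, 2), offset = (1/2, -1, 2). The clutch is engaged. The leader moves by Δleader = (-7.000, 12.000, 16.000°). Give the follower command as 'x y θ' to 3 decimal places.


axis x: 1/4·-7.000 + 1/2 = -1.250
axis y: 4·12.000 + -1 = 47.000
axis θ: 2·16.000 + 2 = 34.000

-1.250 47.000 34.000


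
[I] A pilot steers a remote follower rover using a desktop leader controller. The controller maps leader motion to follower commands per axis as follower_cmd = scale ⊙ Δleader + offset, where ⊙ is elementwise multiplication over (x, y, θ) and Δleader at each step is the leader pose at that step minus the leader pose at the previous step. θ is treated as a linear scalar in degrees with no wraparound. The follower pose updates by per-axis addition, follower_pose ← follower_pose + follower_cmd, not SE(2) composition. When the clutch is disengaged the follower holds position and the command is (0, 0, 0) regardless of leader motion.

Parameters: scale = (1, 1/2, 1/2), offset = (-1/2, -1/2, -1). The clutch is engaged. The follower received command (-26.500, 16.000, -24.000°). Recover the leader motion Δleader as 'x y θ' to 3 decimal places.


axis x: (-26.500 − -1/2) / (1) = -26.000
axis y: (16.000 − -1/2) / (1/2) = 33.000
axis θ: (-24.000 − -1) / (1/2) = -46.000

-26.000 33.000 -46.000


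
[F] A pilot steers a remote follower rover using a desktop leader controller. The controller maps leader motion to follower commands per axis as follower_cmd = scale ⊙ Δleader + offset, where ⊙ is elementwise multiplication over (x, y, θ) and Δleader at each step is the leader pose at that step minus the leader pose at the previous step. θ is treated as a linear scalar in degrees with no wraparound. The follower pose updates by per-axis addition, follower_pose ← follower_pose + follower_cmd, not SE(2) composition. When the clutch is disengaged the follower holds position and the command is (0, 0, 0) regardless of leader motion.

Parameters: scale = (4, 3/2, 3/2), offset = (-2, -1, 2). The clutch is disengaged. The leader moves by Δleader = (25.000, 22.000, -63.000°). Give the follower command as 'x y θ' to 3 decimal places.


0.000 0.000 0.000

clutch disengaged → follower holds; cmd = (0, 0, 0)


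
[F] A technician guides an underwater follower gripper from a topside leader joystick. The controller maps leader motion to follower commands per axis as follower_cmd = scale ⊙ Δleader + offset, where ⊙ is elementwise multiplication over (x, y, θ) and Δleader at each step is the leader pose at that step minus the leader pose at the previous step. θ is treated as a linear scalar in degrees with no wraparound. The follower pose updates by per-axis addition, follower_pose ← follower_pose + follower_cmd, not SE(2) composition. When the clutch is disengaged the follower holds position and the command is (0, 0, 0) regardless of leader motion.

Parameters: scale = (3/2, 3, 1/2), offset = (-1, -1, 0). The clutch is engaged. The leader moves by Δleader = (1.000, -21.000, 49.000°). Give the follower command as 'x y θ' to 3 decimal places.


0.500 -64.000 24.500

axis x: 3/2·1.000 + -1 = 0.500
axis y: 3·-21.000 + -1 = -64.000
axis θ: 1/2·49.000 + 0 = 24.500


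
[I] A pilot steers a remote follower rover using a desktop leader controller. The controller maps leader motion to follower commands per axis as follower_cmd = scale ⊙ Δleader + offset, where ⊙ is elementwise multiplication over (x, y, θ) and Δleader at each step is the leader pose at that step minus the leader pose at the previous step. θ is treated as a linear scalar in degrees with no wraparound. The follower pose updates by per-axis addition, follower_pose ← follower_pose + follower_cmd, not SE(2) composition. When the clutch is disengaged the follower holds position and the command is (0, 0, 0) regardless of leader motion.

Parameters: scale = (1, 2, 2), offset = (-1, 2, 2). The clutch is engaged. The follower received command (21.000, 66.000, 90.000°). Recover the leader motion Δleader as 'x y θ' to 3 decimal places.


22.000 32.000 44.000

axis x: (21.000 − -1) / (1) = 22.000
axis y: (66.000 − 2) / (2) = 32.000
axis θ: (90.000 − 2) / (2) = 44.000


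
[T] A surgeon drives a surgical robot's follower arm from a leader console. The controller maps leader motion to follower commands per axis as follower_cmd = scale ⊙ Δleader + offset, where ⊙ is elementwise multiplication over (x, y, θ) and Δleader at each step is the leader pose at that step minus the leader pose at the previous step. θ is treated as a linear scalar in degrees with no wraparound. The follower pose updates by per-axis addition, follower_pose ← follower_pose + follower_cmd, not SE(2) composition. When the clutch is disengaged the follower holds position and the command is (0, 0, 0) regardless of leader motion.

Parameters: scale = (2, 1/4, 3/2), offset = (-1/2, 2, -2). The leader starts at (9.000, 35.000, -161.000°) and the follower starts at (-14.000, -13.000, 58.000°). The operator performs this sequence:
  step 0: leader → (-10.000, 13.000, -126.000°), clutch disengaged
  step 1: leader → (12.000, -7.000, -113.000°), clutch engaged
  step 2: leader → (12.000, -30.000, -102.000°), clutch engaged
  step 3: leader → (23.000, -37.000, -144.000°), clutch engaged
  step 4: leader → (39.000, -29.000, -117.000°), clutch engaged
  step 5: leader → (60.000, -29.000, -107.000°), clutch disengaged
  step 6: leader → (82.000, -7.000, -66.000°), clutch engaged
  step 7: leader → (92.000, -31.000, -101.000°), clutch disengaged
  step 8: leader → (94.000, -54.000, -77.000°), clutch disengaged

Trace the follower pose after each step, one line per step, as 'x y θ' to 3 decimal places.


-14.000 -13.000 58.000
29.500 -16.000 75.500
29.000 -19.750 90.000
50.500 -19.500 25.000
82.000 -15.500 63.500
82.000 -15.500 63.500
125.500 -8.000 123.000
125.500 -8.000 123.000
125.500 -8.000 123.000

step 0: Δleader=(-19.000, -22.000, 35.000°), disengaged; cmd=(0,0,0) → follower holds at (-14.000, -13.000, 58.000°)
step 1: Δleader=(22.000, -20.000, 13.000°), engaged; cmd=(43.500, -3.000, 17.500°) → follower=(29.500, -16.000, 75.500°)
step 2: Δleader=(0.000, -23.000, 11.000°), engaged; cmd=(-0.500, -3.750, 14.500°) → follower=(29.000, -19.750, 90.000°)
step 3: Δleader=(11.000, -7.000, -42.000°), engaged; cmd=(21.500, 0.250, -65.000°) → follower=(50.500, -19.500, 25.000°)
step 4: Δleader=(16.000, 8.000, 27.000°), engaged; cmd=(31.500, 4.000, 38.500°) → follower=(82.000, -15.500, 63.500°)
step 5: Δleader=(21.000, 0.000, 10.000°), disengaged; cmd=(0,0,0) → follower holds at (82.000, -15.500, 63.500°)
step 6: Δleader=(22.000, 22.000, 41.000°), engaged; cmd=(43.500, 7.500, 59.500°) → follower=(125.500, -8.000, 123.000°)
step 7: Δleader=(10.000, -24.000, -35.000°), disengaged; cmd=(0,0,0) → follower holds at (125.500, -8.000, 123.000°)
step 8: Δleader=(2.000, -23.000, 24.000°), disengaged; cmd=(0,0,0) → follower holds at (125.500, -8.000, 123.000°)


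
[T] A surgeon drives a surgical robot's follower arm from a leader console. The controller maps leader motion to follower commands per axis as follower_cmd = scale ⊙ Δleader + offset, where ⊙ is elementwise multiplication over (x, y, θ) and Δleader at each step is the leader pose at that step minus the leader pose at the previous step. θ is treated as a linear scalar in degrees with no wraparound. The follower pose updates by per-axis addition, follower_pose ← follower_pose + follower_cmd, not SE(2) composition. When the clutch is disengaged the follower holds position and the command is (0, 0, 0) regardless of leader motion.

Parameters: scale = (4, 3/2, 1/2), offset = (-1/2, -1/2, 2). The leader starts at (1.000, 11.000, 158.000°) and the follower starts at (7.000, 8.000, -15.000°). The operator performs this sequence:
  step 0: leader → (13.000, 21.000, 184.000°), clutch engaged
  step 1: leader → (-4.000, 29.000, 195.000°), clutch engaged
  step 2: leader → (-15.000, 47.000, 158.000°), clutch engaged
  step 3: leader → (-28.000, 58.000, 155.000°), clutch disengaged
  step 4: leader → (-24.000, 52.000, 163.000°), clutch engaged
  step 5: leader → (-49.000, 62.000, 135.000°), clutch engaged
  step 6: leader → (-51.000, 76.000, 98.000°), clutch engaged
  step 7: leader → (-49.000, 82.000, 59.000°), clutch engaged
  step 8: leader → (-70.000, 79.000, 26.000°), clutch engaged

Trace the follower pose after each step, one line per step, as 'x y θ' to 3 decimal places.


54.500 22.500 0.000
-14.000 34.000 7.500
-58.500 60.500 -9.000
-58.500 60.500 -9.000
-43.000 51.000 -3.000
-143.500 65.500 -15.000
-152.000 86.000 -31.500
-144.500 94.500 -49.000
-229.000 89.500 -63.500

step 0: Δleader=(12.000, 10.000, 26.000°), engaged; cmd=(47.500, 14.500, 15.000°) → follower=(54.500, 22.500, 0.000°)
step 1: Δleader=(-17.000, 8.000, 11.000°), engaged; cmd=(-68.500, 11.500, 7.500°) → follower=(-14.000, 34.000, 7.500°)
step 2: Δleader=(-11.000, 18.000, -37.000°), engaged; cmd=(-44.500, 26.500, -16.500°) → follower=(-58.500, 60.500, -9.000°)
step 3: Δleader=(-13.000, 11.000, -3.000°), disengaged; cmd=(0,0,0) → follower holds at (-58.500, 60.500, -9.000°)
step 4: Δleader=(4.000, -6.000, 8.000°), engaged; cmd=(15.500, -9.500, 6.000°) → follower=(-43.000, 51.000, -3.000°)
step 5: Δleader=(-25.000, 10.000, -28.000°), engaged; cmd=(-100.500, 14.500, -12.000°) → follower=(-143.500, 65.500, -15.000°)
step 6: Δleader=(-2.000, 14.000, -37.000°), engaged; cmd=(-8.500, 20.500, -16.500°) → follower=(-152.000, 86.000, -31.500°)
step 7: Δleader=(2.000, 6.000, -39.000°), engaged; cmd=(7.500, 8.500, -17.500°) → follower=(-144.500, 94.500, -49.000°)
step 8: Δleader=(-21.000, -3.000, -33.000°), engaged; cmd=(-84.500, -5.000, -14.500°) → follower=(-229.000, 89.500, -63.500°)


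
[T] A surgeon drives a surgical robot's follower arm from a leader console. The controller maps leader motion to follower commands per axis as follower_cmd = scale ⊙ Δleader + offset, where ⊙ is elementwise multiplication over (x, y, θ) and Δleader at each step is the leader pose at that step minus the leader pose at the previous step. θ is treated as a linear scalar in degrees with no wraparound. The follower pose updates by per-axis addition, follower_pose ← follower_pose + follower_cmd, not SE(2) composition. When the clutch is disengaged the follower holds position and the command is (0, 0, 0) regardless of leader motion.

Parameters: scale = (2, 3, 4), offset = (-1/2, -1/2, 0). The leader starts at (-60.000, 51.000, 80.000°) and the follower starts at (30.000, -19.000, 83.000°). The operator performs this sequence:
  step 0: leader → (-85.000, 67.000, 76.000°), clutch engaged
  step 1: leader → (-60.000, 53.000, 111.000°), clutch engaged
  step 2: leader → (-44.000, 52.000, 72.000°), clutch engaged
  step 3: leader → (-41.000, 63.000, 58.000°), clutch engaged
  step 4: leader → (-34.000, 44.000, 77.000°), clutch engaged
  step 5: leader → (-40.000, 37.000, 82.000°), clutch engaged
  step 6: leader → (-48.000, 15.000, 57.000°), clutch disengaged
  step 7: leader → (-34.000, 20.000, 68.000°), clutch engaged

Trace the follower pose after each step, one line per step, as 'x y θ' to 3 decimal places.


-20.500 28.500 67.000
29.000 -14.000 207.000
60.500 -17.500 51.000
66.000 15.000 -5.000
79.500 -42.500 71.000
67.000 -64.000 91.000
67.000 -64.000 91.000
94.500 -49.500 135.000

step 0: Δleader=(-25.000, 16.000, -4.000°), engaged; cmd=(-50.500, 47.500, -16.000°) → follower=(-20.500, 28.500, 67.000°)
step 1: Δleader=(25.000, -14.000, 35.000°), engaged; cmd=(49.500, -42.500, 140.000°) → follower=(29.000, -14.000, 207.000°)
step 2: Δleader=(16.000, -1.000, -39.000°), engaged; cmd=(31.500, -3.500, -156.000°) → follower=(60.500, -17.500, 51.000°)
step 3: Δleader=(3.000, 11.000, -14.000°), engaged; cmd=(5.500, 32.500, -56.000°) → follower=(66.000, 15.000, -5.000°)
step 4: Δleader=(7.000, -19.000, 19.000°), engaged; cmd=(13.500, -57.500, 76.000°) → follower=(79.500, -42.500, 71.000°)
step 5: Δleader=(-6.000, -7.000, 5.000°), engaged; cmd=(-12.500, -21.500, 20.000°) → follower=(67.000, -64.000, 91.000°)
step 6: Δleader=(-8.000, -22.000, -25.000°), disengaged; cmd=(0,0,0) → follower holds at (67.000, -64.000, 91.000°)
step 7: Δleader=(14.000, 5.000, 11.000°), engaged; cmd=(27.500, 14.500, 44.000°) → follower=(94.500, -49.500, 135.000°)


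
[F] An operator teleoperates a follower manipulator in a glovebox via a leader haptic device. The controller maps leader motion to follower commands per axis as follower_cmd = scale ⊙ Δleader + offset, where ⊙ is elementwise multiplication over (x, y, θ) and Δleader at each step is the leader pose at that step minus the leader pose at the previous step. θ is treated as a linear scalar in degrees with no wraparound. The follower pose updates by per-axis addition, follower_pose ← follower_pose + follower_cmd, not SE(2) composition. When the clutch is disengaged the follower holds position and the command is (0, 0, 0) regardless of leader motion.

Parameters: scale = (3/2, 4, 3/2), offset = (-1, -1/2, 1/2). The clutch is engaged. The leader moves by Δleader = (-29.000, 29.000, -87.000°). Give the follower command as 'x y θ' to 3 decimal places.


axis x: 3/2·-29.000 + -1 = -44.500
axis y: 4·29.000 + -1/2 = 115.500
axis θ: 3/2·-87.000 + 1/2 = -130.000

-44.500 115.500 -130.000


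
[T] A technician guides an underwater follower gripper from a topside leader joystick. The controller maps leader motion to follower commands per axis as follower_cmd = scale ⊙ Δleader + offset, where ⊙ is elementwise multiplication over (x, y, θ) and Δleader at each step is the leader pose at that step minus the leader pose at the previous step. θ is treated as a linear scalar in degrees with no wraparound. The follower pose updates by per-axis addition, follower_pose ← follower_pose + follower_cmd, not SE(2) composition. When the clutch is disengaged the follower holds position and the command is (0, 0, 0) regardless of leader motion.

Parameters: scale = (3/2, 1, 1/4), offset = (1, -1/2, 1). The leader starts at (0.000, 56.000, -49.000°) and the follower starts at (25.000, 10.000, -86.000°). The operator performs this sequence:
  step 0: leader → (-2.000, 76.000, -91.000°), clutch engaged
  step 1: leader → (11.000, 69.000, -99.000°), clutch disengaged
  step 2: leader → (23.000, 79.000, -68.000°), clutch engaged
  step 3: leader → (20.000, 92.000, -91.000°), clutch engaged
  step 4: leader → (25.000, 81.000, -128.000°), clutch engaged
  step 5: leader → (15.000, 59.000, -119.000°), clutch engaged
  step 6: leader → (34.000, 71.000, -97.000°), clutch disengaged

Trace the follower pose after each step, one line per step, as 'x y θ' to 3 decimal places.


23.000 29.500 -95.500
23.000 29.500 -95.500
42.000 39.000 -86.750
38.500 51.500 -91.500
47.000 40.000 -99.750
33.000 17.500 -96.500
33.000 17.500 -96.500

step 0: Δleader=(-2.000, 20.000, -42.000°), engaged; cmd=(-2.000, 19.500, -9.500°) → follower=(23.000, 29.500, -95.500°)
step 1: Δleader=(13.000, -7.000, -8.000°), disengaged; cmd=(0,0,0) → follower holds at (23.000, 29.500, -95.500°)
step 2: Δleader=(12.000, 10.000, 31.000°), engaged; cmd=(19.000, 9.500, 8.750°) → follower=(42.000, 39.000, -86.750°)
step 3: Δleader=(-3.000, 13.000, -23.000°), engaged; cmd=(-3.500, 12.500, -4.750°) → follower=(38.500, 51.500, -91.500°)
step 4: Δleader=(5.000, -11.000, -37.000°), engaged; cmd=(8.500, -11.500, -8.250°) → follower=(47.000, 40.000, -99.750°)
step 5: Δleader=(-10.000, -22.000, 9.000°), engaged; cmd=(-14.000, -22.500, 3.250°) → follower=(33.000, 17.500, -96.500°)
step 6: Δleader=(19.000, 12.000, 22.000°), disengaged; cmd=(0,0,0) → follower holds at (33.000, 17.500, -96.500°)


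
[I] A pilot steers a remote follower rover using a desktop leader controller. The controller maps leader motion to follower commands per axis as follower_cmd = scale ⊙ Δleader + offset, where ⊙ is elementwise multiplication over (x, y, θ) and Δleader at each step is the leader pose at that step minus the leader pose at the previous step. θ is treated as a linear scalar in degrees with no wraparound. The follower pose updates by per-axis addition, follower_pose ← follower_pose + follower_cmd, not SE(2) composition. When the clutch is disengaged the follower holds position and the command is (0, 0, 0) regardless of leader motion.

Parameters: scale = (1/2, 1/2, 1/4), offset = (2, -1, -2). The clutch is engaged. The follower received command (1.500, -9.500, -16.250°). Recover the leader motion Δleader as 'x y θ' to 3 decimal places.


-1.000 -17.000 -57.000

axis x: (1.500 − 2) / (1/2) = -1.000
axis y: (-9.500 − -1) / (1/2) = -17.000
axis θ: (-16.250 − -2) / (1/4) = -57.000


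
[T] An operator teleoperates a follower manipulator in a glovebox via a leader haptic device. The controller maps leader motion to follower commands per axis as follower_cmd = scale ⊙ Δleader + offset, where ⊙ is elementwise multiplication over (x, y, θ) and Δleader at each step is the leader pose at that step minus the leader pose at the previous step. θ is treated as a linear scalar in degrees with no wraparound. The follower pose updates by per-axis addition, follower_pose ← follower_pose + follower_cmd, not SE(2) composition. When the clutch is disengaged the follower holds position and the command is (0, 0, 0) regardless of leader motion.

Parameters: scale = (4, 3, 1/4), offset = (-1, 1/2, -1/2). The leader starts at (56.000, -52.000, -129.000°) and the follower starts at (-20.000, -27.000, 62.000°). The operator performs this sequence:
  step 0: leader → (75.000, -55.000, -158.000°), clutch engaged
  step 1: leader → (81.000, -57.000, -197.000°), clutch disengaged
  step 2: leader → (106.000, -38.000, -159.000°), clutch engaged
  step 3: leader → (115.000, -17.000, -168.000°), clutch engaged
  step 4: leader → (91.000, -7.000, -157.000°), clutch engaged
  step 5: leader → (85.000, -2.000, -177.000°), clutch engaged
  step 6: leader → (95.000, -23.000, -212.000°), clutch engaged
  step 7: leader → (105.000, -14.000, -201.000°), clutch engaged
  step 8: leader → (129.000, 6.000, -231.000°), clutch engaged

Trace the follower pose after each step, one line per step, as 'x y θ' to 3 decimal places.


55.000 -35.500 54.250
55.000 -35.500 54.250
154.000 22.000 63.250
189.000 85.500 60.500
92.000 116.000 62.750
67.000 131.500 57.250
106.000 69.000 48.000
145.000 96.500 50.250
240.000 157.000 42.250

step 0: Δleader=(19.000, -3.000, -29.000°), engaged; cmd=(75.000, -8.500, -7.750°) → follower=(55.000, -35.500, 54.250°)
step 1: Δleader=(6.000, -2.000, -39.000°), disengaged; cmd=(0,0,0) → follower holds at (55.000, -35.500, 54.250°)
step 2: Δleader=(25.000, 19.000, 38.000°), engaged; cmd=(99.000, 57.500, 9.000°) → follower=(154.000, 22.000, 63.250°)
step 3: Δleader=(9.000, 21.000, -9.000°), engaged; cmd=(35.000, 63.500, -2.750°) → follower=(189.000, 85.500, 60.500°)
step 4: Δleader=(-24.000, 10.000, 11.000°), engaged; cmd=(-97.000, 30.500, 2.250°) → follower=(92.000, 116.000, 62.750°)
step 5: Δleader=(-6.000, 5.000, -20.000°), engaged; cmd=(-25.000, 15.500, -5.500°) → follower=(67.000, 131.500, 57.250°)
step 6: Δleader=(10.000, -21.000, -35.000°), engaged; cmd=(39.000, -62.500, -9.250°) → follower=(106.000, 69.000, 48.000°)
step 7: Δleader=(10.000, 9.000, 11.000°), engaged; cmd=(39.000, 27.500, 2.250°) → follower=(145.000, 96.500, 50.250°)
step 8: Δleader=(24.000, 20.000, -30.000°), engaged; cmd=(95.000, 60.500, -8.000°) → follower=(240.000, 157.000, 42.250°)


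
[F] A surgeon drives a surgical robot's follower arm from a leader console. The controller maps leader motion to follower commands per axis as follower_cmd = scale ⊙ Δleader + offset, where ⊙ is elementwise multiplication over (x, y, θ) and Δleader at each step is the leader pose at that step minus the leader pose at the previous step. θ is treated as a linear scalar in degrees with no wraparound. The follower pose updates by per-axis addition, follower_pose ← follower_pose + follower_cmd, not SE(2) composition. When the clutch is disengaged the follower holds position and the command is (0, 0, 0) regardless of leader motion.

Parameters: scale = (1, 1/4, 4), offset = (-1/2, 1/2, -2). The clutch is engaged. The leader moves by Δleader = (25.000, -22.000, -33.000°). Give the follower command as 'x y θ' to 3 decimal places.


axis x: 1·25.000 + -1/2 = 24.500
axis y: 1/4·-22.000 + 1/2 = -5.000
axis θ: 4·-33.000 + -2 = -134.000

24.500 -5.000 -134.000


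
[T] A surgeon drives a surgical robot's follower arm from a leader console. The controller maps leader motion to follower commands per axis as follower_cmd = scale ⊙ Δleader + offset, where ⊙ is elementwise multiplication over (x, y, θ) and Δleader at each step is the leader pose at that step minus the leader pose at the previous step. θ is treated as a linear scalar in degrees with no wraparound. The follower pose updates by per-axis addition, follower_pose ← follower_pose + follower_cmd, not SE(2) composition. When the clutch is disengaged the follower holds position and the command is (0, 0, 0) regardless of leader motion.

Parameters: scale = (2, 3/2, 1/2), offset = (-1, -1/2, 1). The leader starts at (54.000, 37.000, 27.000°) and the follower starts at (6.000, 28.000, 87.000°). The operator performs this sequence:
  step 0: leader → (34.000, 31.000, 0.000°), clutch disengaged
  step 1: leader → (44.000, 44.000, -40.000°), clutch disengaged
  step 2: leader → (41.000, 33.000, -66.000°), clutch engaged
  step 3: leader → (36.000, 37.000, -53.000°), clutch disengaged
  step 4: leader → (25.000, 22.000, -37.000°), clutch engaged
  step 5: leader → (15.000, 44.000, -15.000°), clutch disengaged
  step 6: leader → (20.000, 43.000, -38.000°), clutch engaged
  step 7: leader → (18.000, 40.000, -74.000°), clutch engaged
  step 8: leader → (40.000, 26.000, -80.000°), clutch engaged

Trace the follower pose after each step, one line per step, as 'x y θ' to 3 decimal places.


6.000 28.000 87.000
6.000 28.000 87.000
-1.000 11.000 75.000
-1.000 11.000 75.000
-24.000 -12.000 84.000
-24.000 -12.000 84.000
-15.000 -14.000 73.500
-20.000 -19.000 56.500
23.000 -40.500 54.500

step 0: Δleader=(-20.000, -6.000, -27.000°), disengaged; cmd=(0,0,0) → follower holds at (6.000, 28.000, 87.000°)
step 1: Δleader=(10.000, 13.000, -40.000°), disengaged; cmd=(0,0,0) → follower holds at (6.000, 28.000, 87.000°)
step 2: Δleader=(-3.000, -11.000, -26.000°), engaged; cmd=(-7.000, -17.000, -12.000°) → follower=(-1.000, 11.000, 75.000°)
step 3: Δleader=(-5.000, 4.000, 13.000°), disengaged; cmd=(0,0,0) → follower holds at (-1.000, 11.000, 75.000°)
step 4: Δleader=(-11.000, -15.000, 16.000°), engaged; cmd=(-23.000, -23.000, 9.000°) → follower=(-24.000, -12.000, 84.000°)
step 5: Δleader=(-10.000, 22.000, 22.000°), disengaged; cmd=(0,0,0) → follower holds at (-24.000, -12.000, 84.000°)
step 6: Δleader=(5.000, -1.000, -23.000°), engaged; cmd=(9.000, -2.000, -10.500°) → follower=(-15.000, -14.000, 73.500°)
step 7: Δleader=(-2.000, -3.000, -36.000°), engaged; cmd=(-5.000, -5.000, -17.000°) → follower=(-20.000, -19.000, 56.500°)
step 8: Δleader=(22.000, -14.000, -6.000°), engaged; cmd=(43.000, -21.500, -2.000°) → follower=(23.000, -40.500, 54.500°)
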